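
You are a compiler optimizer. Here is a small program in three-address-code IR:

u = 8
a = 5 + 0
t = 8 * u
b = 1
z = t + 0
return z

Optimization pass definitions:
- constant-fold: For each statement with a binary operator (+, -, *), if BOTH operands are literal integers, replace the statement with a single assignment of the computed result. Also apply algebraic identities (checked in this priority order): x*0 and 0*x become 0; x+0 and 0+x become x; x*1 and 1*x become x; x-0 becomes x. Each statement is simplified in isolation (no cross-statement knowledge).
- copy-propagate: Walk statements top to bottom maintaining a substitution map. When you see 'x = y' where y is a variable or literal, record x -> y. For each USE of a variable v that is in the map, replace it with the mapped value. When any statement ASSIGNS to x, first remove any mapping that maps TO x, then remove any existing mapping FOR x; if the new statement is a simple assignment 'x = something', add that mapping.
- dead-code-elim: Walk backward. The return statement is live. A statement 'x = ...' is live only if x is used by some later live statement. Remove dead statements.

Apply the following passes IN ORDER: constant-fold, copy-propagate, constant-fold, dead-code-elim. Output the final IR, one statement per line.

Initial IR:
  u = 8
  a = 5 + 0
  t = 8 * u
  b = 1
  z = t + 0
  return z
After constant-fold (6 stmts):
  u = 8
  a = 5
  t = 8 * u
  b = 1
  z = t
  return z
After copy-propagate (6 stmts):
  u = 8
  a = 5
  t = 8 * 8
  b = 1
  z = t
  return t
After constant-fold (6 stmts):
  u = 8
  a = 5
  t = 64
  b = 1
  z = t
  return t
After dead-code-elim (2 stmts):
  t = 64
  return t

Answer: t = 64
return t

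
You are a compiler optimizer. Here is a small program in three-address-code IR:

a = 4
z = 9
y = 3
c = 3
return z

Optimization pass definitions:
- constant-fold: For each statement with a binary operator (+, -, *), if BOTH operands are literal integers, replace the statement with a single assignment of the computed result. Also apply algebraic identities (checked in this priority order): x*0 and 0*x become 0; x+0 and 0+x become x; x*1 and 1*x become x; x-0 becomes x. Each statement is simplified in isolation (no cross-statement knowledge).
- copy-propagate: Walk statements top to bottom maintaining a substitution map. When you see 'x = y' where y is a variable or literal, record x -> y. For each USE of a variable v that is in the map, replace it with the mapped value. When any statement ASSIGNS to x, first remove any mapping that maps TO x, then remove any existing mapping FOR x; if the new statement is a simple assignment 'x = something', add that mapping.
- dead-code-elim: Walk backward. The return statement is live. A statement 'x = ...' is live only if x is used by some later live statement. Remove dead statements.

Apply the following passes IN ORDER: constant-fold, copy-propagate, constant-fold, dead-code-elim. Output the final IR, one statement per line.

Initial IR:
  a = 4
  z = 9
  y = 3
  c = 3
  return z
After constant-fold (5 stmts):
  a = 4
  z = 9
  y = 3
  c = 3
  return z
After copy-propagate (5 stmts):
  a = 4
  z = 9
  y = 3
  c = 3
  return 9
After constant-fold (5 stmts):
  a = 4
  z = 9
  y = 3
  c = 3
  return 9
After dead-code-elim (1 stmts):
  return 9

Answer: return 9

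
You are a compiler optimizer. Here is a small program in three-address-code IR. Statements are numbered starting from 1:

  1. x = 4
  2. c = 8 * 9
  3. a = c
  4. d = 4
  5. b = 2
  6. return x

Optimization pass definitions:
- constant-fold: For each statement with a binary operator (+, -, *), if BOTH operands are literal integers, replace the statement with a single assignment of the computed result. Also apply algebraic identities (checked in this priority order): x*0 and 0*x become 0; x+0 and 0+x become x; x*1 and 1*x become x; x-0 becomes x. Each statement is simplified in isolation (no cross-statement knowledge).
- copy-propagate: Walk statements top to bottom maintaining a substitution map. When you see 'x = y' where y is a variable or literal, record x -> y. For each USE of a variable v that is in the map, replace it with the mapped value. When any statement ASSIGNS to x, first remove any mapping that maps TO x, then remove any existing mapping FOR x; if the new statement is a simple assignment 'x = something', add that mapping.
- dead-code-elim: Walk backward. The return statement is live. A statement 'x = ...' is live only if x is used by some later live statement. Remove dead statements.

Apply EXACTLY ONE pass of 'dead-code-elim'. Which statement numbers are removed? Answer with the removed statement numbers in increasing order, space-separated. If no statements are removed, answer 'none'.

Answer: 2 3 4 5

Derivation:
Backward liveness scan:
Stmt 1 'x = 4': KEEP (x is live); live-in = []
Stmt 2 'c = 8 * 9': DEAD (c not in live set ['x'])
Stmt 3 'a = c': DEAD (a not in live set ['x'])
Stmt 4 'd = 4': DEAD (d not in live set ['x'])
Stmt 5 'b = 2': DEAD (b not in live set ['x'])
Stmt 6 'return x': KEEP (return); live-in = ['x']
Removed statement numbers: [2, 3, 4, 5]
Surviving IR:
  x = 4
  return x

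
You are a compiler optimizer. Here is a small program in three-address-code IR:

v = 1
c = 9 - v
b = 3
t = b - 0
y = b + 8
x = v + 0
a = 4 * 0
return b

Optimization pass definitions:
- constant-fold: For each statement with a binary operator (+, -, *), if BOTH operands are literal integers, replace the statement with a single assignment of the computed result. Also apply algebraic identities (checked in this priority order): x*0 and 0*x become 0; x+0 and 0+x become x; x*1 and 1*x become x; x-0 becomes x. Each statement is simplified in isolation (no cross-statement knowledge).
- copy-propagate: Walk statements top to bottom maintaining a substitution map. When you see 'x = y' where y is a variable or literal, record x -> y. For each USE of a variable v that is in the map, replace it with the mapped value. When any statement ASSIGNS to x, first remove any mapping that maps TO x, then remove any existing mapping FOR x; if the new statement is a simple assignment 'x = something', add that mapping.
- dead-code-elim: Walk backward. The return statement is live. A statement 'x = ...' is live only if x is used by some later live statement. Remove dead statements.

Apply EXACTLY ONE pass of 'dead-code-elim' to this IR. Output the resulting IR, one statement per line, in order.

Applying dead-code-elim statement-by-statement:
  [8] return b  -> KEEP (return); live=['b']
  [7] a = 4 * 0  -> DEAD (a not live)
  [6] x = v + 0  -> DEAD (x not live)
  [5] y = b + 8  -> DEAD (y not live)
  [4] t = b - 0  -> DEAD (t not live)
  [3] b = 3  -> KEEP; live=[]
  [2] c = 9 - v  -> DEAD (c not live)
  [1] v = 1  -> DEAD (v not live)
Result (2 stmts):
  b = 3
  return b

Answer: b = 3
return b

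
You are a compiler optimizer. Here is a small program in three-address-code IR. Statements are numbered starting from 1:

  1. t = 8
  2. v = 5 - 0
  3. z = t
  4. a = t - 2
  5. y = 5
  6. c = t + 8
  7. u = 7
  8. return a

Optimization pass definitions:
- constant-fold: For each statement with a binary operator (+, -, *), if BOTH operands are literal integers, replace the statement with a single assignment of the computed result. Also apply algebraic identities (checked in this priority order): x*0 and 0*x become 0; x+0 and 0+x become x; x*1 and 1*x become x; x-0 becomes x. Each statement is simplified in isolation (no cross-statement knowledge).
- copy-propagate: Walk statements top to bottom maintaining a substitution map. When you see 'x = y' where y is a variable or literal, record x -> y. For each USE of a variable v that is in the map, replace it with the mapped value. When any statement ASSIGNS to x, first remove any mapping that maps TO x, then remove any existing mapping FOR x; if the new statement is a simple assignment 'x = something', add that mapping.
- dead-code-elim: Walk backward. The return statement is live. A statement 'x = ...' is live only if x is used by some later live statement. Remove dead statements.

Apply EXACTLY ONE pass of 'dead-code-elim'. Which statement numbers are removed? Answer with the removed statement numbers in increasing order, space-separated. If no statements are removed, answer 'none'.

Answer: 2 3 5 6 7

Derivation:
Backward liveness scan:
Stmt 1 't = 8': KEEP (t is live); live-in = []
Stmt 2 'v = 5 - 0': DEAD (v not in live set ['t'])
Stmt 3 'z = t': DEAD (z not in live set ['t'])
Stmt 4 'a = t - 2': KEEP (a is live); live-in = ['t']
Stmt 5 'y = 5': DEAD (y not in live set ['a'])
Stmt 6 'c = t + 8': DEAD (c not in live set ['a'])
Stmt 7 'u = 7': DEAD (u not in live set ['a'])
Stmt 8 'return a': KEEP (return); live-in = ['a']
Removed statement numbers: [2, 3, 5, 6, 7]
Surviving IR:
  t = 8
  a = t - 2
  return a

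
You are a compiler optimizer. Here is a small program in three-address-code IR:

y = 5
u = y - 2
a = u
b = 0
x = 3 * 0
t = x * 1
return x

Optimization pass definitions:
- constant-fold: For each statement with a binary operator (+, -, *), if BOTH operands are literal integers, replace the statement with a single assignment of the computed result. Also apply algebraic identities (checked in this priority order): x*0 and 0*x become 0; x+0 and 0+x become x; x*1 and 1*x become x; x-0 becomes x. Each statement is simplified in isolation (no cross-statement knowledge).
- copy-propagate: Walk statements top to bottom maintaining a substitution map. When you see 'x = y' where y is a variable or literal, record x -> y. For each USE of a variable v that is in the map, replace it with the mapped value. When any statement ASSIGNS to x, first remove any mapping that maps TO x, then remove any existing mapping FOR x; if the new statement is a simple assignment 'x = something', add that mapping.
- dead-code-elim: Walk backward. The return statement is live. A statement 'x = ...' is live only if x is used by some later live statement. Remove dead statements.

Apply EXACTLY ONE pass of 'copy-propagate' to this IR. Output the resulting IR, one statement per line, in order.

Answer: y = 5
u = 5 - 2
a = u
b = 0
x = 3 * 0
t = x * 1
return x

Derivation:
Applying copy-propagate statement-by-statement:
  [1] y = 5  (unchanged)
  [2] u = y - 2  -> u = 5 - 2
  [3] a = u  (unchanged)
  [4] b = 0  (unchanged)
  [5] x = 3 * 0  (unchanged)
  [6] t = x * 1  (unchanged)
  [7] return x  (unchanged)
Result (7 stmts):
  y = 5
  u = 5 - 2
  a = u
  b = 0
  x = 3 * 0
  t = x * 1
  return x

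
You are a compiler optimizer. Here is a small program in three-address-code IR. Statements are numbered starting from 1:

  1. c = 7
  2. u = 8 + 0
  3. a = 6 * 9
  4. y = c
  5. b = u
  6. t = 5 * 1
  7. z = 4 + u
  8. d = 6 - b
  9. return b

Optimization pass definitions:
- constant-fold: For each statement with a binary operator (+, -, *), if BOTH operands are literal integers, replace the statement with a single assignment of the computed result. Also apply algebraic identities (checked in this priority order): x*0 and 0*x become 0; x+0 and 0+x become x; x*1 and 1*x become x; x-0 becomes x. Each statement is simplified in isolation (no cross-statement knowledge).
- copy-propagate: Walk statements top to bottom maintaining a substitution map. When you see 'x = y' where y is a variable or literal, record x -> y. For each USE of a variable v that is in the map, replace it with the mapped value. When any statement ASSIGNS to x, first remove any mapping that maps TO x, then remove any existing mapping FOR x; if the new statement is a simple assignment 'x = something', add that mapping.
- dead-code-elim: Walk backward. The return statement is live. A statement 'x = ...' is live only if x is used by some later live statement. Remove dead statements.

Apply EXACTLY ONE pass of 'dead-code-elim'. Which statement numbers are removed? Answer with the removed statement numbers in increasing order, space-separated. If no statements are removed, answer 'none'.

Answer: 1 3 4 6 7 8

Derivation:
Backward liveness scan:
Stmt 1 'c = 7': DEAD (c not in live set [])
Stmt 2 'u = 8 + 0': KEEP (u is live); live-in = []
Stmt 3 'a = 6 * 9': DEAD (a not in live set ['u'])
Stmt 4 'y = c': DEAD (y not in live set ['u'])
Stmt 5 'b = u': KEEP (b is live); live-in = ['u']
Stmt 6 't = 5 * 1': DEAD (t not in live set ['b'])
Stmt 7 'z = 4 + u': DEAD (z not in live set ['b'])
Stmt 8 'd = 6 - b': DEAD (d not in live set ['b'])
Stmt 9 'return b': KEEP (return); live-in = ['b']
Removed statement numbers: [1, 3, 4, 6, 7, 8]
Surviving IR:
  u = 8 + 0
  b = u
  return b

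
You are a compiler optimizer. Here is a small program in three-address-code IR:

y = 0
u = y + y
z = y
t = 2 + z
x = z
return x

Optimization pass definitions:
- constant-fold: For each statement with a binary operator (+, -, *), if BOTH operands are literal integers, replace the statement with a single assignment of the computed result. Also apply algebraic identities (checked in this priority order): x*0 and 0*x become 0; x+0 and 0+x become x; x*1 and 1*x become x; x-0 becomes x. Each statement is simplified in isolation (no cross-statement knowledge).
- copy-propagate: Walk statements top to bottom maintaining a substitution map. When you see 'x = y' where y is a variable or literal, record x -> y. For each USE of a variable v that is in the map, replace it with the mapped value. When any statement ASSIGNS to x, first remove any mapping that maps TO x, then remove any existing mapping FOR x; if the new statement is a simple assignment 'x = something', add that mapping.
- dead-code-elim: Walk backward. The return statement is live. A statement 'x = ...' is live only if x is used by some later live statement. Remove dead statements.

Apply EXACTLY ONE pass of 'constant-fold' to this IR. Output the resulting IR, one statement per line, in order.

Applying constant-fold statement-by-statement:
  [1] y = 0  (unchanged)
  [2] u = y + y  (unchanged)
  [3] z = y  (unchanged)
  [4] t = 2 + z  (unchanged)
  [5] x = z  (unchanged)
  [6] return x  (unchanged)
Result (6 stmts):
  y = 0
  u = y + y
  z = y
  t = 2 + z
  x = z
  return x

Answer: y = 0
u = y + y
z = y
t = 2 + z
x = z
return x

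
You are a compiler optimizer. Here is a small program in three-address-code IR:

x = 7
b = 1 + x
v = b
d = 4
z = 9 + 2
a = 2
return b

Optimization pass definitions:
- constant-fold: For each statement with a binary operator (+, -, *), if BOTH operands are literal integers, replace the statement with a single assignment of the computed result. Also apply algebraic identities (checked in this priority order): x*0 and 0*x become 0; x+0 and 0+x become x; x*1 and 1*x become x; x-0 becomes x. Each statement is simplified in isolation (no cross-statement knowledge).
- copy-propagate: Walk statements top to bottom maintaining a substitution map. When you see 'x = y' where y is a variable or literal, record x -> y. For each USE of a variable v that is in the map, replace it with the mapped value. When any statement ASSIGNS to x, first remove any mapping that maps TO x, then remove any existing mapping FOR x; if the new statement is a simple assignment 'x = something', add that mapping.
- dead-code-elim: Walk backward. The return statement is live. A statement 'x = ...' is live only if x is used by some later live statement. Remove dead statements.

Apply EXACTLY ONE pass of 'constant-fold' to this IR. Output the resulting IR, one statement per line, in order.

Applying constant-fold statement-by-statement:
  [1] x = 7  (unchanged)
  [2] b = 1 + x  (unchanged)
  [3] v = b  (unchanged)
  [4] d = 4  (unchanged)
  [5] z = 9 + 2  -> z = 11
  [6] a = 2  (unchanged)
  [7] return b  (unchanged)
Result (7 stmts):
  x = 7
  b = 1 + x
  v = b
  d = 4
  z = 11
  a = 2
  return b

Answer: x = 7
b = 1 + x
v = b
d = 4
z = 11
a = 2
return b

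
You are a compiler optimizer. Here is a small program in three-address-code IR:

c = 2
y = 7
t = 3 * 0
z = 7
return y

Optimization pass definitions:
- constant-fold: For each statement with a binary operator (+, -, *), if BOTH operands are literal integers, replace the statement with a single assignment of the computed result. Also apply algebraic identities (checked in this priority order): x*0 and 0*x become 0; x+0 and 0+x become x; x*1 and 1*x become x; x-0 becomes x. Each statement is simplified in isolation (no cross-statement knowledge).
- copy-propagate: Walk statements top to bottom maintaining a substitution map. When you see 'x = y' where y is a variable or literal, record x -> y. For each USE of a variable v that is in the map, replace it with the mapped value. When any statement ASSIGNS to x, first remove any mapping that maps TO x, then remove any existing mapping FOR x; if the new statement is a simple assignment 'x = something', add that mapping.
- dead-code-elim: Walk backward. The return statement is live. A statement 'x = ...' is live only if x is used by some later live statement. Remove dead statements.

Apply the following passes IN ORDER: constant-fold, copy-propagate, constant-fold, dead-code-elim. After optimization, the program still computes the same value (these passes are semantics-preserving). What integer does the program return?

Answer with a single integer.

Initial IR:
  c = 2
  y = 7
  t = 3 * 0
  z = 7
  return y
After constant-fold (5 stmts):
  c = 2
  y = 7
  t = 0
  z = 7
  return y
After copy-propagate (5 stmts):
  c = 2
  y = 7
  t = 0
  z = 7
  return 7
After constant-fold (5 stmts):
  c = 2
  y = 7
  t = 0
  z = 7
  return 7
After dead-code-elim (1 stmts):
  return 7
Evaluate:
  c = 2  =>  c = 2
  y = 7  =>  y = 7
  t = 3 * 0  =>  t = 0
  z = 7  =>  z = 7
  return y = 7

Answer: 7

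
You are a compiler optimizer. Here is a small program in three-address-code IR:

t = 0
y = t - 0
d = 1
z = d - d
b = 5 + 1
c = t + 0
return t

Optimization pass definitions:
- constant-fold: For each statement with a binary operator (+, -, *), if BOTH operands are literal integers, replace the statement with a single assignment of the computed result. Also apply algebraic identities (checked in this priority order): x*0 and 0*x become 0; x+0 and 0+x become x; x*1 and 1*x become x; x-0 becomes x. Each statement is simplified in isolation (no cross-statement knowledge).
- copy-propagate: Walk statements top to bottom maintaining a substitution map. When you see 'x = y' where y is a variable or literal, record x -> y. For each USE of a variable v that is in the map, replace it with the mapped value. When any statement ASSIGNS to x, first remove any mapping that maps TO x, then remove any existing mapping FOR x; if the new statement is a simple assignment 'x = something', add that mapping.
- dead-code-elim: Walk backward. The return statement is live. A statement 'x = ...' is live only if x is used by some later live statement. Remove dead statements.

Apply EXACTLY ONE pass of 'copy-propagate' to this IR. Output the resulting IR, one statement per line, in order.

Applying copy-propagate statement-by-statement:
  [1] t = 0  (unchanged)
  [2] y = t - 0  -> y = 0 - 0
  [3] d = 1  (unchanged)
  [4] z = d - d  -> z = 1 - 1
  [5] b = 5 + 1  (unchanged)
  [6] c = t + 0  -> c = 0 + 0
  [7] return t  -> return 0
Result (7 stmts):
  t = 0
  y = 0 - 0
  d = 1
  z = 1 - 1
  b = 5 + 1
  c = 0 + 0
  return 0

Answer: t = 0
y = 0 - 0
d = 1
z = 1 - 1
b = 5 + 1
c = 0 + 0
return 0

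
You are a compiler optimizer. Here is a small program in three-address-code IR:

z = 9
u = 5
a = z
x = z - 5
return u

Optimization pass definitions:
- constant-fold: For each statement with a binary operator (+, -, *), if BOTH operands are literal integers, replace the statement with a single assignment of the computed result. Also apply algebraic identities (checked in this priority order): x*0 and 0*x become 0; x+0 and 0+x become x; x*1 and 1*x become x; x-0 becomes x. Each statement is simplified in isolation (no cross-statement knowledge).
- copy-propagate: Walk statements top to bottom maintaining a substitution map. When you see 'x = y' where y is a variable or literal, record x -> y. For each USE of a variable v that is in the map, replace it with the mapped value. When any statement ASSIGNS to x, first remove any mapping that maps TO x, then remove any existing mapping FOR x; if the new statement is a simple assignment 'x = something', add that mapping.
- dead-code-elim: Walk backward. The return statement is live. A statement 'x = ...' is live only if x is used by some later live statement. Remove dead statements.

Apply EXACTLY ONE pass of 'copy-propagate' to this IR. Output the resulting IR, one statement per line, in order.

Applying copy-propagate statement-by-statement:
  [1] z = 9  (unchanged)
  [2] u = 5  (unchanged)
  [3] a = z  -> a = 9
  [4] x = z - 5  -> x = 9 - 5
  [5] return u  -> return 5
Result (5 stmts):
  z = 9
  u = 5
  a = 9
  x = 9 - 5
  return 5

Answer: z = 9
u = 5
a = 9
x = 9 - 5
return 5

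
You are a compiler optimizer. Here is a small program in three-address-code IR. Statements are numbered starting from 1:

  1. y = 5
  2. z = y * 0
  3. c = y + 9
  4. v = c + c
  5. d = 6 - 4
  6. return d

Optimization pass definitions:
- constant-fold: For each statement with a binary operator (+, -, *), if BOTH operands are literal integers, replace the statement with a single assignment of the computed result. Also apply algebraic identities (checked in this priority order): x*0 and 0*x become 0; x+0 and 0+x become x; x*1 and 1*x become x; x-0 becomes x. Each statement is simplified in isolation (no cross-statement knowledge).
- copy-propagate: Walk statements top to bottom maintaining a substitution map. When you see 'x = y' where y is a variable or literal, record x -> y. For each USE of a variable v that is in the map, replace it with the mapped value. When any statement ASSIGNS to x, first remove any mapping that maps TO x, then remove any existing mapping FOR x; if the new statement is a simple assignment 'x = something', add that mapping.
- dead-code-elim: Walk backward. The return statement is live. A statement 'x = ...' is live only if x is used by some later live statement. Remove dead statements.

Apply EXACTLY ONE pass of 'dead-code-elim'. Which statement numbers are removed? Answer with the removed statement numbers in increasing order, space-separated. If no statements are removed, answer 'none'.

Backward liveness scan:
Stmt 1 'y = 5': DEAD (y not in live set [])
Stmt 2 'z = y * 0': DEAD (z not in live set [])
Stmt 3 'c = y + 9': DEAD (c not in live set [])
Stmt 4 'v = c + c': DEAD (v not in live set [])
Stmt 5 'd = 6 - 4': KEEP (d is live); live-in = []
Stmt 6 'return d': KEEP (return); live-in = ['d']
Removed statement numbers: [1, 2, 3, 4]
Surviving IR:
  d = 6 - 4
  return d

Answer: 1 2 3 4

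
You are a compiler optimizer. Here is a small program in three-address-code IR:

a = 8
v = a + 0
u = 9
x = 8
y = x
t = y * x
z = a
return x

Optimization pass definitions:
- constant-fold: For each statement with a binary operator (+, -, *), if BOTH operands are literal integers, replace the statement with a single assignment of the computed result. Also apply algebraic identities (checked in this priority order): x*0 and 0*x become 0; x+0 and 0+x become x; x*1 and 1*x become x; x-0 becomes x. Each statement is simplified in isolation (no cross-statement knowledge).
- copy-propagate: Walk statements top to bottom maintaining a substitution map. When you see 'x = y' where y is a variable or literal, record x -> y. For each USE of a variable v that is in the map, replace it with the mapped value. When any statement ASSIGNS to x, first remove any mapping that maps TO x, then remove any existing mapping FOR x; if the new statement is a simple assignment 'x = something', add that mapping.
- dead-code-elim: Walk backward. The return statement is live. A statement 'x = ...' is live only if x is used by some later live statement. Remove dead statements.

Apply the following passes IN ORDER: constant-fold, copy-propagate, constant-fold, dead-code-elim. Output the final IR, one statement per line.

Initial IR:
  a = 8
  v = a + 0
  u = 9
  x = 8
  y = x
  t = y * x
  z = a
  return x
After constant-fold (8 stmts):
  a = 8
  v = a
  u = 9
  x = 8
  y = x
  t = y * x
  z = a
  return x
After copy-propagate (8 stmts):
  a = 8
  v = 8
  u = 9
  x = 8
  y = 8
  t = 8 * 8
  z = 8
  return 8
After constant-fold (8 stmts):
  a = 8
  v = 8
  u = 9
  x = 8
  y = 8
  t = 64
  z = 8
  return 8
After dead-code-elim (1 stmts):
  return 8

Answer: return 8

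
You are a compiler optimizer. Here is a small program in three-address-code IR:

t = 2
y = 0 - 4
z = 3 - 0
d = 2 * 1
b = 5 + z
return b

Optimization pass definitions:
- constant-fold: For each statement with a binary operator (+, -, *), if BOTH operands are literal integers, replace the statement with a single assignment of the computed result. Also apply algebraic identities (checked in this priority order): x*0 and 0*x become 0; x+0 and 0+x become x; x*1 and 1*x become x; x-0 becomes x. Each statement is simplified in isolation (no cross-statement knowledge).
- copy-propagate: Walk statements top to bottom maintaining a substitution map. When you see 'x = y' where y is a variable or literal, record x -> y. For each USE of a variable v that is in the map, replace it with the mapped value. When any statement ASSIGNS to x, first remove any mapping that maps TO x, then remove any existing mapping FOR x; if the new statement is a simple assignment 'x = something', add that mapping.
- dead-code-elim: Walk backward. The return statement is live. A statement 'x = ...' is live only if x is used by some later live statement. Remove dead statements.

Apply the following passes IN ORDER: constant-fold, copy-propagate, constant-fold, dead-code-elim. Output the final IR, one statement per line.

Initial IR:
  t = 2
  y = 0 - 4
  z = 3 - 0
  d = 2 * 1
  b = 5 + z
  return b
After constant-fold (6 stmts):
  t = 2
  y = -4
  z = 3
  d = 2
  b = 5 + z
  return b
After copy-propagate (6 stmts):
  t = 2
  y = -4
  z = 3
  d = 2
  b = 5 + 3
  return b
After constant-fold (6 stmts):
  t = 2
  y = -4
  z = 3
  d = 2
  b = 8
  return b
After dead-code-elim (2 stmts):
  b = 8
  return b

Answer: b = 8
return b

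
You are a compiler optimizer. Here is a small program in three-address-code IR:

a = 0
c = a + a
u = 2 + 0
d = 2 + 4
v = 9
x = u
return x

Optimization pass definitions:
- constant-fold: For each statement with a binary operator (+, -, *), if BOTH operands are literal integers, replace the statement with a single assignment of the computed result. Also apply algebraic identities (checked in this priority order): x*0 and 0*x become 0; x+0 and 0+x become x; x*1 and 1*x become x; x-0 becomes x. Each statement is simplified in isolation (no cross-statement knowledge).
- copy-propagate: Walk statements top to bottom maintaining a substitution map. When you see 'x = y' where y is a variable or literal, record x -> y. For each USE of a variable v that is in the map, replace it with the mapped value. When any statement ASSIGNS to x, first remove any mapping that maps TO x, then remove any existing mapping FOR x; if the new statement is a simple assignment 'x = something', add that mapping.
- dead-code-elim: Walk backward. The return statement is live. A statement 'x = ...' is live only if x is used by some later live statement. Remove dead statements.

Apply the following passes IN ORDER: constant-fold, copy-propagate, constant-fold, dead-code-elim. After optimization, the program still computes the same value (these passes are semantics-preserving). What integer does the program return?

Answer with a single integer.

Initial IR:
  a = 0
  c = a + a
  u = 2 + 0
  d = 2 + 4
  v = 9
  x = u
  return x
After constant-fold (7 stmts):
  a = 0
  c = a + a
  u = 2
  d = 6
  v = 9
  x = u
  return x
After copy-propagate (7 stmts):
  a = 0
  c = 0 + 0
  u = 2
  d = 6
  v = 9
  x = 2
  return 2
After constant-fold (7 stmts):
  a = 0
  c = 0
  u = 2
  d = 6
  v = 9
  x = 2
  return 2
After dead-code-elim (1 stmts):
  return 2
Evaluate:
  a = 0  =>  a = 0
  c = a + a  =>  c = 0
  u = 2 + 0  =>  u = 2
  d = 2 + 4  =>  d = 6
  v = 9  =>  v = 9
  x = u  =>  x = 2
  return x = 2

Answer: 2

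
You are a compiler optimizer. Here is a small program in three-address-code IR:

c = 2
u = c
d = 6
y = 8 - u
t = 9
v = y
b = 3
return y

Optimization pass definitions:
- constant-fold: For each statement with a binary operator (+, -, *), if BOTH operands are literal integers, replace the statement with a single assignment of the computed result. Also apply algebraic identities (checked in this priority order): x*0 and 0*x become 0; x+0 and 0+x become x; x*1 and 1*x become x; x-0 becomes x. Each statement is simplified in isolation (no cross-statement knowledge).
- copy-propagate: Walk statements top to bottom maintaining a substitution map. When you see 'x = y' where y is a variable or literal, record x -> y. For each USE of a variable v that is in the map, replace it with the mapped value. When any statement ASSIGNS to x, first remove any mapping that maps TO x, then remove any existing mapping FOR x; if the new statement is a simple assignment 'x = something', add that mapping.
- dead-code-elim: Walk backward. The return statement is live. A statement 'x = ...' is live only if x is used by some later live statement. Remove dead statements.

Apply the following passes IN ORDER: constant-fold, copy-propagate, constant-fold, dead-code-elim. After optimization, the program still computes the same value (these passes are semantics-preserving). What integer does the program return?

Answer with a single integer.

Initial IR:
  c = 2
  u = c
  d = 6
  y = 8 - u
  t = 9
  v = y
  b = 3
  return y
After constant-fold (8 stmts):
  c = 2
  u = c
  d = 6
  y = 8 - u
  t = 9
  v = y
  b = 3
  return y
After copy-propagate (8 stmts):
  c = 2
  u = 2
  d = 6
  y = 8 - 2
  t = 9
  v = y
  b = 3
  return y
After constant-fold (8 stmts):
  c = 2
  u = 2
  d = 6
  y = 6
  t = 9
  v = y
  b = 3
  return y
After dead-code-elim (2 stmts):
  y = 6
  return y
Evaluate:
  c = 2  =>  c = 2
  u = c  =>  u = 2
  d = 6  =>  d = 6
  y = 8 - u  =>  y = 6
  t = 9  =>  t = 9
  v = y  =>  v = 6
  b = 3  =>  b = 3
  return y = 6

Answer: 6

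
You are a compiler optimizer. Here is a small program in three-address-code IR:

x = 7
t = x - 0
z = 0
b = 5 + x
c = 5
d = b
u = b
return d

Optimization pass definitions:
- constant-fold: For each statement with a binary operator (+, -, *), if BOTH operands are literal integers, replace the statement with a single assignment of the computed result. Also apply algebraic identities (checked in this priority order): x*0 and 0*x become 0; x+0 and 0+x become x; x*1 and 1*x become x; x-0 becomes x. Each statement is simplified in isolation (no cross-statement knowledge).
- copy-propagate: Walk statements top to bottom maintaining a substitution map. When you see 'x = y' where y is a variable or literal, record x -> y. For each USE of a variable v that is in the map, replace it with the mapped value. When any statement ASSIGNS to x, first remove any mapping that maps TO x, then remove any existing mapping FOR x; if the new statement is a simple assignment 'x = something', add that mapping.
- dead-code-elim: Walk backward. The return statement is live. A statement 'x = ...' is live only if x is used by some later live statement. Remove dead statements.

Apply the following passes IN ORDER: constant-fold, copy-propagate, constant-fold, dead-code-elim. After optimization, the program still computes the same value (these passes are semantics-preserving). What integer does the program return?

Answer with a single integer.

Answer: 12

Derivation:
Initial IR:
  x = 7
  t = x - 0
  z = 0
  b = 5 + x
  c = 5
  d = b
  u = b
  return d
After constant-fold (8 stmts):
  x = 7
  t = x
  z = 0
  b = 5 + x
  c = 5
  d = b
  u = b
  return d
After copy-propagate (8 stmts):
  x = 7
  t = 7
  z = 0
  b = 5 + 7
  c = 5
  d = b
  u = b
  return b
After constant-fold (8 stmts):
  x = 7
  t = 7
  z = 0
  b = 12
  c = 5
  d = b
  u = b
  return b
After dead-code-elim (2 stmts):
  b = 12
  return b
Evaluate:
  x = 7  =>  x = 7
  t = x - 0  =>  t = 7
  z = 0  =>  z = 0
  b = 5 + x  =>  b = 12
  c = 5  =>  c = 5
  d = b  =>  d = 12
  u = b  =>  u = 12
  return d = 12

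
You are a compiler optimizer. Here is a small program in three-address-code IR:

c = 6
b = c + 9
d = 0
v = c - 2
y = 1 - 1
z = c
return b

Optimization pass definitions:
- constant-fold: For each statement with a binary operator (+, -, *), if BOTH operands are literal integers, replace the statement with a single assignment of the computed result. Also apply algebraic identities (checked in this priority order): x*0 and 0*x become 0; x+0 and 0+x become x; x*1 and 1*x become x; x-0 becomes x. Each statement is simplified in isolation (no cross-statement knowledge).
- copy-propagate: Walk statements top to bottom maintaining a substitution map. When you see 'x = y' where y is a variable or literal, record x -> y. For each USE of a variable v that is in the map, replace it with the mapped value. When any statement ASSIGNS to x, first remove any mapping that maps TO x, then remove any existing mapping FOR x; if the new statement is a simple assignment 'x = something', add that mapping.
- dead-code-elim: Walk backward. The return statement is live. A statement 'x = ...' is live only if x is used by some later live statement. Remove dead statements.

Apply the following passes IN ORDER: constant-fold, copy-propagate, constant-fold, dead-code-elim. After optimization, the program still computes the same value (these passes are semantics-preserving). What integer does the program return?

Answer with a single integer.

Answer: 15

Derivation:
Initial IR:
  c = 6
  b = c + 9
  d = 0
  v = c - 2
  y = 1 - 1
  z = c
  return b
After constant-fold (7 stmts):
  c = 6
  b = c + 9
  d = 0
  v = c - 2
  y = 0
  z = c
  return b
After copy-propagate (7 stmts):
  c = 6
  b = 6 + 9
  d = 0
  v = 6 - 2
  y = 0
  z = 6
  return b
After constant-fold (7 stmts):
  c = 6
  b = 15
  d = 0
  v = 4
  y = 0
  z = 6
  return b
After dead-code-elim (2 stmts):
  b = 15
  return b
Evaluate:
  c = 6  =>  c = 6
  b = c + 9  =>  b = 15
  d = 0  =>  d = 0
  v = c - 2  =>  v = 4
  y = 1 - 1  =>  y = 0
  z = c  =>  z = 6
  return b = 15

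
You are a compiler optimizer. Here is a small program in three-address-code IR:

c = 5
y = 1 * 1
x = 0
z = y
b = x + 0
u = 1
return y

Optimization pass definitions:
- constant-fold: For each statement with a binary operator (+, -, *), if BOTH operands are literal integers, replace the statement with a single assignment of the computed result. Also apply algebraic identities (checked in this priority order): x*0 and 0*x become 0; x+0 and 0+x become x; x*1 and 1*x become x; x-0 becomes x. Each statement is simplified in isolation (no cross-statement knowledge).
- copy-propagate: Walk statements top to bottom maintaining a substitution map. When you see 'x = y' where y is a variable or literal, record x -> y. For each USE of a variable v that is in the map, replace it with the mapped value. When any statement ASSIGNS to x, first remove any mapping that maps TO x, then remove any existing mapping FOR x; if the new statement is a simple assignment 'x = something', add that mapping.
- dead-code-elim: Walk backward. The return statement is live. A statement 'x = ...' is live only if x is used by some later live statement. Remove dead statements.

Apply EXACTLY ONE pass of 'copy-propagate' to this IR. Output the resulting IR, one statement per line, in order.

Applying copy-propagate statement-by-statement:
  [1] c = 5  (unchanged)
  [2] y = 1 * 1  (unchanged)
  [3] x = 0  (unchanged)
  [4] z = y  (unchanged)
  [5] b = x + 0  -> b = 0 + 0
  [6] u = 1  (unchanged)
  [7] return y  (unchanged)
Result (7 stmts):
  c = 5
  y = 1 * 1
  x = 0
  z = y
  b = 0 + 0
  u = 1
  return y

Answer: c = 5
y = 1 * 1
x = 0
z = y
b = 0 + 0
u = 1
return y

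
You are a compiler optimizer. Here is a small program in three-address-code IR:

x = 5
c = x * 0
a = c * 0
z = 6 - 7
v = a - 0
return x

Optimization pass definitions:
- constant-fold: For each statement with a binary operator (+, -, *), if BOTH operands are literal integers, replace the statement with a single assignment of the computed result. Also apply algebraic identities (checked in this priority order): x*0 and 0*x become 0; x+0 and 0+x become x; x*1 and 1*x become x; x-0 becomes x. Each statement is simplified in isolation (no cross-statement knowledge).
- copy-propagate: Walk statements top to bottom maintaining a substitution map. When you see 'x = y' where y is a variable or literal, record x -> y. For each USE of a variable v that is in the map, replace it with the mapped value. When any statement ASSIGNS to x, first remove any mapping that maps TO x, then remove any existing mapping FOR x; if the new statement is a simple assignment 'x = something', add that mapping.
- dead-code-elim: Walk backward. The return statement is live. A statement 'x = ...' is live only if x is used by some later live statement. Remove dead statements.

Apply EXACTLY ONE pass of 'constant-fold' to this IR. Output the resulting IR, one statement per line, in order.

Applying constant-fold statement-by-statement:
  [1] x = 5  (unchanged)
  [2] c = x * 0  -> c = 0
  [3] a = c * 0  -> a = 0
  [4] z = 6 - 7  -> z = -1
  [5] v = a - 0  -> v = a
  [6] return x  (unchanged)
Result (6 stmts):
  x = 5
  c = 0
  a = 0
  z = -1
  v = a
  return x

Answer: x = 5
c = 0
a = 0
z = -1
v = a
return x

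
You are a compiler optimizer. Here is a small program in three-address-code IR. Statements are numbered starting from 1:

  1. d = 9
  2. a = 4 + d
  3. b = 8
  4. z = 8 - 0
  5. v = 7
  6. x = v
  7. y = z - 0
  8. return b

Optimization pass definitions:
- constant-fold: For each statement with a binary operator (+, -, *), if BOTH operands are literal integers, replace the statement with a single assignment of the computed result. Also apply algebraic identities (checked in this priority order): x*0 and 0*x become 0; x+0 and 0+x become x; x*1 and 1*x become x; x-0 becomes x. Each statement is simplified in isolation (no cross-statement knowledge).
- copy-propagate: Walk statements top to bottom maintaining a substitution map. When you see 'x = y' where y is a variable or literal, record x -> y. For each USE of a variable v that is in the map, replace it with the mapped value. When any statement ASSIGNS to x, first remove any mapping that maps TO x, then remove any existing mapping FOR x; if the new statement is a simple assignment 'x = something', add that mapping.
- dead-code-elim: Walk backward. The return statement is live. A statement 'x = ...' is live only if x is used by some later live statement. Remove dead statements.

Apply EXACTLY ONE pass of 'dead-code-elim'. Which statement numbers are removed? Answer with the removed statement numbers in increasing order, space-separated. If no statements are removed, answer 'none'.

Backward liveness scan:
Stmt 1 'd = 9': DEAD (d not in live set [])
Stmt 2 'a = 4 + d': DEAD (a not in live set [])
Stmt 3 'b = 8': KEEP (b is live); live-in = []
Stmt 4 'z = 8 - 0': DEAD (z not in live set ['b'])
Stmt 5 'v = 7': DEAD (v not in live set ['b'])
Stmt 6 'x = v': DEAD (x not in live set ['b'])
Stmt 7 'y = z - 0': DEAD (y not in live set ['b'])
Stmt 8 'return b': KEEP (return); live-in = ['b']
Removed statement numbers: [1, 2, 4, 5, 6, 7]
Surviving IR:
  b = 8
  return b

Answer: 1 2 4 5 6 7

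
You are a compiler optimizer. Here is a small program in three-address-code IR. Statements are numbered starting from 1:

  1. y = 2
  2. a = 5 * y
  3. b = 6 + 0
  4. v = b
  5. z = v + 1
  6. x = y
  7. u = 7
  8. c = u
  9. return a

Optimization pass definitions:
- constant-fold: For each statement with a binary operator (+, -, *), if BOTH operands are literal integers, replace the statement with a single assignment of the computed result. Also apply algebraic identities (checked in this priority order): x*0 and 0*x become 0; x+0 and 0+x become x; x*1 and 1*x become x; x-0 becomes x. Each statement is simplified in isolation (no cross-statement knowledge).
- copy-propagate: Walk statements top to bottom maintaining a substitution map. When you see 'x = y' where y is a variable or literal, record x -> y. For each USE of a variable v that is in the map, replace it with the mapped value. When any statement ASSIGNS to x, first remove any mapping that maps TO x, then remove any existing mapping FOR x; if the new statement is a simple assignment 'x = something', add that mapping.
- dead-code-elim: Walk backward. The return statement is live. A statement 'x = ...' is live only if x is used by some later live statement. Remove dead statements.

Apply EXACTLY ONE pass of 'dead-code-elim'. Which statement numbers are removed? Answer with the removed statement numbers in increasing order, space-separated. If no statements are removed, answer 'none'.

Backward liveness scan:
Stmt 1 'y = 2': KEEP (y is live); live-in = []
Stmt 2 'a = 5 * y': KEEP (a is live); live-in = ['y']
Stmt 3 'b = 6 + 0': DEAD (b not in live set ['a'])
Stmt 4 'v = b': DEAD (v not in live set ['a'])
Stmt 5 'z = v + 1': DEAD (z not in live set ['a'])
Stmt 6 'x = y': DEAD (x not in live set ['a'])
Stmt 7 'u = 7': DEAD (u not in live set ['a'])
Stmt 8 'c = u': DEAD (c not in live set ['a'])
Stmt 9 'return a': KEEP (return); live-in = ['a']
Removed statement numbers: [3, 4, 5, 6, 7, 8]
Surviving IR:
  y = 2
  a = 5 * y
  return a

Answer: 3 4 5 6 7 8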